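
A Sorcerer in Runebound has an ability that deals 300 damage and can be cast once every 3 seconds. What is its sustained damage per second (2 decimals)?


DPS = damage / cooldown
= 300 / 3
= 100.00

100.00 DPS


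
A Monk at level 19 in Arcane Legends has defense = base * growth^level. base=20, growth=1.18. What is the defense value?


value = base * growth^level
= 20 * 1.18^19
= 20 * 23.214436
= 464.29

464.29 defense


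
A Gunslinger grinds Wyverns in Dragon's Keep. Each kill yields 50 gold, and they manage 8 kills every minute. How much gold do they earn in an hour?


Gold per minute = 50 * 8 = 400
Gold per hour = 400 * 60 = 24000

24000 gold/hour


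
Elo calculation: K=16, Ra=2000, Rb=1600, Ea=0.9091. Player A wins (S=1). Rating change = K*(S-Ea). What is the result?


Elo update: delta = K * (S - Ea), where S = 1 (wins)
S - Ea = 1 - 0.9091 = 0.0909
Rating change = 16 * 0.0909
= 1.45

1.45 rating points


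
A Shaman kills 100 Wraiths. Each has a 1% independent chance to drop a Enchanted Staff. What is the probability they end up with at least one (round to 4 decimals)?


P(at least one) = 1 - P(none) = 1 - (1-p)^n
p = 1/100 = 0.01
1 - p = 0.99
(1 - p)^100 = 0.99^100 = 0.366032
P(at least one) = 1 - 0.366032 = 0.6340

0.6340


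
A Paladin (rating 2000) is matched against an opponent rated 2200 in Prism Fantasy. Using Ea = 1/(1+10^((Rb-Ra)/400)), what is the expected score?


Elo expected score: Ea = 1/(1 + 10^((Rb-Ra)/400))
Rb - Ra = 2200 - 2000 = 200
(Rb-Ra)/400 = 200/400 = 0.5
10^0.5 = 3.162278
Ea = 1/(1 + 3.162278) = 1/4.162278 = 0.2403

0.2403


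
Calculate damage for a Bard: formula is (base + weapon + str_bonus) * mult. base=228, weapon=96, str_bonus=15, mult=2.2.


Sum base + weapon + str = 228 + 96 + 15 = 339
Multiply by 2.2:
339 * 2.2 = 745.8

745.8 damage


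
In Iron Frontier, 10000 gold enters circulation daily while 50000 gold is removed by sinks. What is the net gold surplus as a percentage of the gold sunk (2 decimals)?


Net gold = 10000 - 50000 = -40000
Inflation rate = net / sunk * 100 = -40000 / 50000 * 100
= -0.8 * 100
= -80.00%

-80.00%


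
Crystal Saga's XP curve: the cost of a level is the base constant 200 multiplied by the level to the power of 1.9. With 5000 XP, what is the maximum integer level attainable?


XP = 200 * level^1.9, so level = (XP / 200)^(1/1.9)
= (5000 / 200)^(1/1.9)
= 25.0^0.5263
= 5.442
Floor: level = 5

level 5


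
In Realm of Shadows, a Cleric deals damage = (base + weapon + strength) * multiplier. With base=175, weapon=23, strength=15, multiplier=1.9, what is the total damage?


Sum base + weapon + str = 175 + 23 + 15 = 213
Multiply by 1.9:
213 * 1.9 = 404.7

404.7 damage


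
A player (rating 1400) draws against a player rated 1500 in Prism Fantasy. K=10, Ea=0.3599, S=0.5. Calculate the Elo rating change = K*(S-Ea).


Elo update: delta = K * (S - Ea), where S = 0.5 (draws)
S - Ea = 0.5 - 0.3599 = 0.1401
Rating change = 10 * 0.1401
= 1.40

1.40 rating points


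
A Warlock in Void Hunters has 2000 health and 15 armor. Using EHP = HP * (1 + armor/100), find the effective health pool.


EHP = 2000 * (1 + 15/100)
= 2000 * (1 + 0.15)
= 2000 * 1.15
= 2300.0

2300.0 EHP


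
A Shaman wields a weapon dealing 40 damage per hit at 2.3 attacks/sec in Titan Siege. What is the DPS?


DPS = damage * attack_speed
= 40 * 2.3
= 92.0

92.0 DPS


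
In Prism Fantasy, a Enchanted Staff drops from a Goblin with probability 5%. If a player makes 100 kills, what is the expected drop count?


Expected drops = kills * (drop_rate / 100)
= 100 * (5 / 100)
= 100 * 0.05
= 5.0

5.0 drops


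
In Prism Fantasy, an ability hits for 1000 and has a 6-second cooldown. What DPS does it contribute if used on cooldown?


DPS = damage / cooldown
= 1000 / 6
= 166.67

166.67 DPS


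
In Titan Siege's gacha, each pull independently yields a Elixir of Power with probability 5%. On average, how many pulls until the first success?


Expected pulls for a geometric distribution = 1/p = 100 / rate%
= 100 / 5
= 20.0

20.0 pulls


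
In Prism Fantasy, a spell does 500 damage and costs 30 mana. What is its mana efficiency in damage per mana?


Efficiency = damage / mana
= 500 / 30
= 16.67

16.67 dmg/mana


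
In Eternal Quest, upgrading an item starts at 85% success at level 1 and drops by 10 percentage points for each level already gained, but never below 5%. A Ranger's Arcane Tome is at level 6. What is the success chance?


raw_rate = 85 - 10 * (6 - 1)
= 85 - 10 * 5
= 85 - 50
= 35
Apply floor: max(35, 5) = 35%

35%


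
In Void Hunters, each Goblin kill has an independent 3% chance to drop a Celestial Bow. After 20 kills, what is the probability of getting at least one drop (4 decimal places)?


P(at least one) = 1 - P(none) = 1 - (1-p)^n
p = 3/100 = 0.03
1 - p = 0.97
(1 - p)^20 = 0.97^20 = 0.543794
P(at least one) = 1 - 0.543794 = 0.4562

0.4562


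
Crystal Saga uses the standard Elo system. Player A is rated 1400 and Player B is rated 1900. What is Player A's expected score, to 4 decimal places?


Elo expected score: Ea = 1/(1 + 10^((Rb-Ra)/400))
Rb - Ra = 1900 - 1400 = 500
(Rb-Ra)/400 = 500/400 = 1.25
10^1.25 = 17.782794
Ea = 1/(1 + 17.782794) = 1/18.782794 = 0.0532

0.0532


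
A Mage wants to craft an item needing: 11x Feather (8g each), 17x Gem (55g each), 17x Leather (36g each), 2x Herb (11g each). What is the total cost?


Cost breakdown:
  Feather: 11 * 8 = 88
  Gem: 17 * 55 = 935
  Leather: 17 * 36 = 612
  Herb: 2 * 11 = 22
Total = 88 + 935 + 612 + 22 = 1657

1657 gold


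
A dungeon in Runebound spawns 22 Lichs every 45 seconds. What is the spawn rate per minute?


Spawns per minute = count * (60 / interval)
= 22 * (60 / 45)
= 22 * 1.3333
= 29.33

29.33 per minute


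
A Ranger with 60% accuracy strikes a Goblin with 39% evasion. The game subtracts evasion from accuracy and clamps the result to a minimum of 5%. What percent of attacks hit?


accuracy - evasion = 60 - 39 = 21
Apply floor: max(21, 5) = 21
Hit chance = 21%

21%


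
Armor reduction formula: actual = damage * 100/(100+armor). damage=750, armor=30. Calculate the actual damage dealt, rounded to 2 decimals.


actual = 750 * 100 / (100 + 30)
= 750 * 100 / 130
= 75000 / 130
= 576.92

576.92 damage


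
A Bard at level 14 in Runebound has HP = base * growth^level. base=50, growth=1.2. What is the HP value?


value = base * growth^level
= 50 * 1.2^14
= 50 * 12.839185
= 641.96

641.96 HP


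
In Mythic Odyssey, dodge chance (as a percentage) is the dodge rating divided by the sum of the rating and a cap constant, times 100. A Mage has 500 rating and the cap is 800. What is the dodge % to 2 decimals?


dodge% = 500 / (500 + 800) * 100
= 500 / 1300 * 100
= 0.384615 * 100
= 38.46%

38.46%


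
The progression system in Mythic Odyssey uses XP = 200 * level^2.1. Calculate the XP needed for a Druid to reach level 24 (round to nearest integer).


XP = 200 * level^2.1
Substitute level = 24:
XP = 200 * 24^2.1
= 200 * 791.4867
= 158297

158297 XP


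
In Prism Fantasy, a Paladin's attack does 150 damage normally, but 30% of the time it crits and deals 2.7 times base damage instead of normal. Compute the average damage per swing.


E[dmg] = base * (1 + crit_chance * (crit_mult - 1))
cc as decimal = 30/100 = 0.3
cm - 1 = 2.7 - 1 = 1.7
Bonus factor = 0.3 * 1.7 = 0.51
Total multiplier = 1 + 0.51 = 1.51
Expected damage = 150 * 1.51 = 226.50

226.50 damage


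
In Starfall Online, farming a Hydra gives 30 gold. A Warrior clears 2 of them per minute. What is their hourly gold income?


Gold per minute = 30 * 2 = 60
Gold per hour = 60 * 60 = 3600

3600 gold/hour


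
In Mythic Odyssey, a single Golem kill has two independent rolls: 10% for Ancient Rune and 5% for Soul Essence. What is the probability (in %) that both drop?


For independent events, P(both) = P(A) * P(B)
= 10% * 5%
= 50 / 100 %
= 0.5%

0.5%


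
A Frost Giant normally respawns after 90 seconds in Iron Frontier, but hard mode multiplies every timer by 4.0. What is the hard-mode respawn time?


Respawn time = base * multiplier
= 90 * 4.0
= 360.0 seconds

360.0 seconds


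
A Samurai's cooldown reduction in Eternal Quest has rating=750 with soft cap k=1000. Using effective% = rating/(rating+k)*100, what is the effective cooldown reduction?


effective% = rating / (rating + k) * 100
= 750 / (750 + 1000) * 100
= 750 / 1750 * 100
= 0.428571 * 100
= 42.86%

42.86%


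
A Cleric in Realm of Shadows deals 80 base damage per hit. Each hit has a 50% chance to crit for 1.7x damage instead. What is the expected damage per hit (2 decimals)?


E[dmg] = base * (1 + crit_chance * (crit_mult - 1))
cc as decimal = 50/100 = 0.5
cm - 1 = 1.7 - 1 = 0.7
Bonus factor = 0.5 * 0.7 = 0.35
Total multiplier = 1 + 0.35 = 1.35
Expected damage = 80 * 1.35 = 108.00

108.00 damage


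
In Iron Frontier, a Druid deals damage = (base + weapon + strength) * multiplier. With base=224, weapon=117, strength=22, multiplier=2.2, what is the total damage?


Sum base + weapon + str = 224 + 117 + 22 = 363
Multiply by 2.2:
363 * 2.2 = 798.6

798.6 damage


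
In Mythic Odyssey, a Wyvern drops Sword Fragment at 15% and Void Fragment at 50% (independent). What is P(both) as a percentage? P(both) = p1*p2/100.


For independent events, P(both) = P(A) * P(B)
= 15% * 50%
= 750 / 100 %
= 7.5%

7.5%


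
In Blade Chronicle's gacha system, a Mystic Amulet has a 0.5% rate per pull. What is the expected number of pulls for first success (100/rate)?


Expected pulls for a geometric distribution = 1/p = 100 / rate%
= 100 / 0.5
= 200.0

200.0 pulls


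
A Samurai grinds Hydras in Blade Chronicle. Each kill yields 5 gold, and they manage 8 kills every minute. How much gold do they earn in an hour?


Gold per minute = 5 * 8 = 40
Gold per hour = 40 * 60 = 2400

2400 gold/hour


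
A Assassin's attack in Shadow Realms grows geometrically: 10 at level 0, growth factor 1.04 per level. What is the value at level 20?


value = base * growth^level
= 10 * 1.04^20
= 10 * 2.191123
= 21.91

21.91 attack


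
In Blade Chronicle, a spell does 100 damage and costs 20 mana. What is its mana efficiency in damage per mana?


Efficiency = damage / mana
= 100 / 20
= 5.00

5.00 dmg/mana


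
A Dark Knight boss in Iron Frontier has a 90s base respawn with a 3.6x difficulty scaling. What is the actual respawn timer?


Respawn time = base * multiplier
= 90 * 3.6
= 324.0 seconds

324.0 seconds


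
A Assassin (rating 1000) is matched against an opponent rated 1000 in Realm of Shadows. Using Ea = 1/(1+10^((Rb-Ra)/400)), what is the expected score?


Elo expected score: Ea = 1/(1 + 10^((Rb-Ra)/400))
Rb - Ra = 1000 - 1000 = 0
(Rb-Ra)/400 = 0/400 = 0.0
10^0.0 = 1.0
Ea = 1/(1 + 1.0) = 1/2.0 = 0.5000

0.5000


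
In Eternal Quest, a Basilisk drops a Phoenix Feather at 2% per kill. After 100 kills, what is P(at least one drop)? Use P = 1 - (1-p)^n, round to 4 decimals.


P(at least one) = 1 - P(none) = 1 - (1-p)^n
p = 2/100 = 0.02
1 - p = 0.98
(1 - p)^100 = 0.98^100 = 0.132620
P(at least one) = 1 - 0.132620 = 0.8674

0.8674


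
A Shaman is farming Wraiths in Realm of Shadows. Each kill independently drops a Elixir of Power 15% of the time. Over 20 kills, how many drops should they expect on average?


Expected drops = kills * (drop_rate / 100)
= 20 * (15 / 100)
= 20 * 0.15
= 3.0

3.0 drops


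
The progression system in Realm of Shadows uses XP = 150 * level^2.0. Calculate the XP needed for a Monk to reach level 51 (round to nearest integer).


XP = 150 * level^2.0
Substitute level = 51:
XP = 150 * 51^2.0
= 150 * 2601.0
= 390150

390150 XP


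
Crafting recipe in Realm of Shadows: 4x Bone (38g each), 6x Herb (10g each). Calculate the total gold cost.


Cost breakdown:
  Bone: 4 * 38 = 152
  Herb: 6 * 10 = 60
Total = 152 + 60 = 212

212 gold


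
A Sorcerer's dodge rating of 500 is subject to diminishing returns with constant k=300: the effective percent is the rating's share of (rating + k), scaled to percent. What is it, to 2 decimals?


effective% = rating / (rating + k) * 100
= 500 / (500 + 300) * 100
= 500 / 800 * 100
= 0.625 * 100
= 62.50%

62.50%


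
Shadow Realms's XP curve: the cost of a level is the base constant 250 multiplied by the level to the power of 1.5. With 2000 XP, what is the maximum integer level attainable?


XP = 250 * level^1.5, so level = (XP / 250)^(1/1.5)
= (2000 / 250)^(1/1.5)
= 8.0^0.6667
= 4.0
Floor: level = 4

level 4


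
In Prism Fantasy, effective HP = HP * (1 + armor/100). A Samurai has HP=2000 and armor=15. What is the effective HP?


EHP = 2000 * (1 + 15/100)
= 2000 * (1 + 0.15)
= 2000 * 1.15
= 2300.0

2300.0 EHP


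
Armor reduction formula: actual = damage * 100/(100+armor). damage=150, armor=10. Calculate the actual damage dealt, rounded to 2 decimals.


actual = 150 * 100 / (100 + 10)
= 150 * 100 / 110
= 15000 / 110
= 136.36

136.36 damage


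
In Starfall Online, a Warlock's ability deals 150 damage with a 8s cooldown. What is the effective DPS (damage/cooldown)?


DPS = damage / cooldown
= 150 / 8
= 18.75

18.75 DPS


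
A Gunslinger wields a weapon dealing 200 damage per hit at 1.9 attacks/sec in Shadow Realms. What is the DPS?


DPS = damage * attack_speed
= 200 * 1.9
= 380.0

380.0 DPS


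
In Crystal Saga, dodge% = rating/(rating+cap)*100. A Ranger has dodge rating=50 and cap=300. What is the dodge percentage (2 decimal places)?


dodge% = 50 / (50 + 300) * 100
= 50 / 350 * 100
= 0.142857 * 100
= 14.29%

14.29%


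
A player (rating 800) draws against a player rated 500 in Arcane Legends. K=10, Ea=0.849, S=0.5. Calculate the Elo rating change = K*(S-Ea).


Elo update: delta = K * (S - Ea), where S = 0.5 (draws)
S - Ea = 0.5 - 0.849 = -0.349
Rating change = 10 * -0.349
= -3.49

-3.49 rating points


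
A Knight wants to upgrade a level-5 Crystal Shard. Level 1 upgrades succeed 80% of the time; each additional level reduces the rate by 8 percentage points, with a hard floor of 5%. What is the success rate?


raw_rate = 80 - 8 * (5 - 1)
= 80 - 8 * 4
= 80 - 32
= 48
Apply floor: max(48, 5) = 48%

48%


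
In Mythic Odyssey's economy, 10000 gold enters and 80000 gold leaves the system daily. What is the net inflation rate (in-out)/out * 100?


Net gold = 10000 - 80000 = -70000
Inflation rate = net / sunk * 100 = -70000 / 80000 * 100
= -0.875 * 100
= -87.50%

-87.50%


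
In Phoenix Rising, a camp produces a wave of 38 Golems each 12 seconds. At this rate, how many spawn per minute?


Spawns per minute = count * (60 / interval)
= 38 * (60 / 12)
= 38 * 5.0
= 190.0

190.0 per minute


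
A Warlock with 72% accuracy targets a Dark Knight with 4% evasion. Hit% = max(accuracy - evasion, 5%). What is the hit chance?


accuracy - evasion = 72 - 4 = 68
Apply floor: max(68, 5) = 68
Hit chance = 68%

68%


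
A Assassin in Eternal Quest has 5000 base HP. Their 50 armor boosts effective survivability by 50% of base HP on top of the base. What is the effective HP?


EHP = 5000 * (1 + 50/100)
= 5000 * (1 + 0.5)
= 5000 * 1.5
= 7500.0

7500.0 EHP


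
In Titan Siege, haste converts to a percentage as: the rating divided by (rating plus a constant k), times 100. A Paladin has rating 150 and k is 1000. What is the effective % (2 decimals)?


effective% = rating / (rating + k) * 100
= 150 / (150 + 1000) * 100
= 150 / 1150 * 100
= 0.130435 * 100
= 13.04%

13.04%


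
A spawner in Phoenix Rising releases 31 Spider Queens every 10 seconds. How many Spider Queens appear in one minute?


Spawns per minute = count * (60 / interval)
= 31 * (60 / 10)
= 31 * 6.0
= 186.0

186.0 per minute


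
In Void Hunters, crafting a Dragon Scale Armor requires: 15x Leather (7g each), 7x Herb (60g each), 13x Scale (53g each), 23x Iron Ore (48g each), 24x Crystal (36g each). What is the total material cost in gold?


Cost breakdown:
  Leather: 15 * 7 = 105
  Herb: 7 * 60 = 420
  Scale: 13 * 53 = 689
  Iron Ore: 23 * 48 = 1104
  Crystal: 24 * 36 = 864
Total = 105 + 420 + 689 + 1104 + 864 = 3182

3182 gold


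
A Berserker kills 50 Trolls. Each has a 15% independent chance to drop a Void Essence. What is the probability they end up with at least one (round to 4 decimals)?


P(at least one) = 1 - P(none) = 1 - (1-p)^n
p = 15/100 = 0.15
1 - p = 0.85
(1 - p)^50 = 0.85^50 = 0.000296
P(at least one) = 1 - 0.000296 = 0.9997

0.9997


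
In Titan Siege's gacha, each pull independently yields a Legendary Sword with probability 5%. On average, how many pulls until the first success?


Expected pulls for a geometric distribution = 1/p = 100 / rate%
= 100 / 5
= 20.0

20.0 pulls


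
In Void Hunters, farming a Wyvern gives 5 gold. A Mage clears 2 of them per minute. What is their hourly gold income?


Gold per minute = 5 * 2 = 10
Gold per hour = 10 * 60 = 600

600 gold/hour


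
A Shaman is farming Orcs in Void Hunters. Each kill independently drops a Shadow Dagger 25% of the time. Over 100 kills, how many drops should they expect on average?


Expected drops = kills * (drop_rate / 100)
= 100 * (25 / 100)
= 100 * 0.25
= 25.0

25.0 drops


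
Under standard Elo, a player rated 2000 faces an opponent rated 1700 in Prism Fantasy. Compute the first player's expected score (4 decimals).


Elo expected score: Ea = 1/(1 + 10^((Rb-Ra)/400))
Rb - Ra = 1700 - 2000 = -300
(Rb-Ra)/400 = -300/400 = -0.75
10^-0.75 = 0.177828
Ea = 1/(1 + 0.177828) = 1/1.177828 = 0.8490

0.8490


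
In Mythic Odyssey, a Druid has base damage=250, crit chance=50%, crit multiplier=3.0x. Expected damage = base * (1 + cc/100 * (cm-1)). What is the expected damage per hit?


E[dmg] = base * (1 + crit_chance * (crit_mult - 1))
cc as decimal = 50/100 = 0.5
cm - 1 = 3.0 - 1 = 2.0
Bonus factor = 0.5 * 2.0 = 1.0
Total multiplier = 1 + 1.0 = 2.0
Expected damage = 250 * 2.0 = 500.00

500.00 damage


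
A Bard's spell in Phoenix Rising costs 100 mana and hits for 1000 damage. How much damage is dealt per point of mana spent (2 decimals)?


Efficiency = damage / mana
= 1000 / 100
= 10.00

10.00 dmg/mana


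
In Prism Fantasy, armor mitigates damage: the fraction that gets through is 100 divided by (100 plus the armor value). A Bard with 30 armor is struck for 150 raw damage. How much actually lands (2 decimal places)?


actual = 150 * 100 / (100 + 30)
= 150 * 100 / 130
= 15000 / 130
= 115.38

115.38 damage


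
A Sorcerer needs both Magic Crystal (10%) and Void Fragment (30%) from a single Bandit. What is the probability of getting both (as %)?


For independent events, P(both) = P(A) * P(B)
= 10% * 30%
= 300 / 100 %
= 3.0%

3.0%


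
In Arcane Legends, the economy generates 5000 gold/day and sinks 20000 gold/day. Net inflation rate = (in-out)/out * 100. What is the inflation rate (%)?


Net gold = 5000 - 20000 = -15000
Inflation rate = net / sunk * 100 = -15000 / 20000 * 100
= -0.75 * 100
= -75.00%

-75.00%


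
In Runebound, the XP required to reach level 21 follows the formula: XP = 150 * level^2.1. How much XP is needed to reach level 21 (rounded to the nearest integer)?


XP = 150 * level^2.1
Substitute level = 21:
XP = 150 * 21^2.1
= 150 * 597.944
= 89692

89692 XP


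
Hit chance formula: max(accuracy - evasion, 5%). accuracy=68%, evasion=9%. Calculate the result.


accuracy - evasion = 68 - 9 = 59
Apply floor: max(59, 5) = 59
Hit chance = 59%

59%


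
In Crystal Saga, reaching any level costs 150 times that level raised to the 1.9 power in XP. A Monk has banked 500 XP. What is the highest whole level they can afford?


XP = 150 * level^1.9, so level = (XP / 150)^(1/1.9)
= (500 / 150)^(1/1.9)
= 3.3333^0.5263
= 1.8845
Floor: level = 1

level 1


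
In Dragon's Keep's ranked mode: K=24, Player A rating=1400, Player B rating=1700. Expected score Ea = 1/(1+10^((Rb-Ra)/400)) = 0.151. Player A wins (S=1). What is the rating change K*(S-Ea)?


Elo update: delta = K * (S - Ea), where S = 1 (wins)
S - Ea = 1 - 0.151 = 0.849
Rating change = 24 * 0.849
= 20.38

20.38 rating points


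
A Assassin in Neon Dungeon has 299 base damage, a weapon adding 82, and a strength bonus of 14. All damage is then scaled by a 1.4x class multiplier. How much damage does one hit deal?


Sum base + weapon + str = 299 + 82 + 14 = 395
Multiply by 1.4:
395 * 1.4 = 553.0

553.0 damage


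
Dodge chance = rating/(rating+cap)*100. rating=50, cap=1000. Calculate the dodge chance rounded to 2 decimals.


dodge% = 50 / (50 + 1000) * 100
= 50 / 1050 * 100
= 0.047619 * 100
= 4.76%

4.76%


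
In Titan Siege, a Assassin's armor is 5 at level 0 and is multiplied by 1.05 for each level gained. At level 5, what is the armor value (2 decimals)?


value = base * growth^level
= 5 * 1.05^5
= 5 * 1.276282
= 6.38

6.38 armor


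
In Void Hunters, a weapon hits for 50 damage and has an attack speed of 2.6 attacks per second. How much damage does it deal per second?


DPS = damage * attack_speed
= 50 * 2.6
= 130.0

130.0 DPS


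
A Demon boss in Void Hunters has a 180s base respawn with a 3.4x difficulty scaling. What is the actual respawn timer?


Respawn time = base * multiplier
= 180 * 3.4
= 612.0 seconds

612.0 seconds


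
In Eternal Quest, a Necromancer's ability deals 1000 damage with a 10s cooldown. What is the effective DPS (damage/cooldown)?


DPS = damage / cooldown
= 1000 / 10
= 100.00

100.00 DPS


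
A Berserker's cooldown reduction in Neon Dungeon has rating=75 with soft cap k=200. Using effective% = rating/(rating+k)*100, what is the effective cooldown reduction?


effective% = rating / (rating + k) * 100
= 75 / (75 + 200) * 100
= 75 / 275 * 100
= 0.272727 * 100
= 27.27%

27.27%


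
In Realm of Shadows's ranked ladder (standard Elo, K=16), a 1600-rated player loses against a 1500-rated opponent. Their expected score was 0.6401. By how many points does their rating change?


Elo update: delta = K * (S - Ea), where S = 0 (loses)
S - Ea = 0 - 0.6401 = -0.6401
Rating change = 16 * -0.6401
= -10.24

-10.24 rating points


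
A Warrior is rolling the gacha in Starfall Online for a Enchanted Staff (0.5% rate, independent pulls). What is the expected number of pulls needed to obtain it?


Expected pulls for a geometric distribution = 1/p = 100 / rate%
= 100 / 0.5
= 200.0

200.0 pulls


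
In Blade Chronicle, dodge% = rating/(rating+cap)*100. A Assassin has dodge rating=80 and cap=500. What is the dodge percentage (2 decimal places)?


dodge% = 80 / (80 + 500) * 100
= 80 / 580 * 100
= 0.137931 * 100
= 13.79%

13.79%


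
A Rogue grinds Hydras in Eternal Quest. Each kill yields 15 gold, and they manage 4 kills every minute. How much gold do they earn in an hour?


Gold per minute = 15 * 4 = 60
Gold per hour = 60 * 60 = 3600

3600 gold/hour


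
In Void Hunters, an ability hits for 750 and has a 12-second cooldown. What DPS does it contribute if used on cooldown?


DPS = damage / cooldown
= 750 / 12
= 62.50

62.50 DPS


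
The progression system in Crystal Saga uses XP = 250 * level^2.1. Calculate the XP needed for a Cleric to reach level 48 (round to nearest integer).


XP = 250 * level^2.1
Substitute level = 48:
XP = 250 * 48^2.1
= 250 * 3393.1777
= 848294

848294 XP


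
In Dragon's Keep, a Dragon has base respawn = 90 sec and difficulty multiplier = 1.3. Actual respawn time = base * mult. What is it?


Respawn time = base * multiplier
= 90 * 1.3
= 117.0 seconds

117.0 seconds


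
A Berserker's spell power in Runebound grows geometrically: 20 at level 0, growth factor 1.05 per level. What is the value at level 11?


value = base * growth^level
= 20 * 1.05^11
= 20 * 1.710339
= 34.21

34.21 spell power


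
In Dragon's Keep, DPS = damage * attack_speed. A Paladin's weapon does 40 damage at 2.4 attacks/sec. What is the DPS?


DPS = damage * attack_speed
= 40 * 2.4
= 96.0

96.0 DPS


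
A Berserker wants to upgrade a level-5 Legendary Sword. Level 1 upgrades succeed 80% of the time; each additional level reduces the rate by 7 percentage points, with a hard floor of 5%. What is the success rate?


raw_rate = 80 - 7 * (5 - 1)
= 80 - 7 * 4
= 80 - 28
= 52
Apply floor: max(52, 5) = 52%

52%


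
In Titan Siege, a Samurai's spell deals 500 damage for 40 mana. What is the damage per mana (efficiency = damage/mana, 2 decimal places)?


Efficiency = damage / mana
= 500 / 40
= 12.50

12.50 dmg/mana


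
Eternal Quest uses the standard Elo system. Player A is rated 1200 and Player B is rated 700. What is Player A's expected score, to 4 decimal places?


Elo expected score: Ea = 1/(1 + 10^((Rb-Ra)/400))
Rb - Ra = 700 - 1200 = -500
(Rb-Ra)/400 = -500/400 = -1.25
10^-1.25 = 0.056234
Ea = 1/(1 + 0.056234) = 1/1.056234 = 0.9468

0.9468


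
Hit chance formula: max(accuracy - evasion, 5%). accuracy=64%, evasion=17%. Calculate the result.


accuracy - evasion = 64 - 17 = 47
Apply floor: max(47, 5) = 47
Hit chance = 47%

47%


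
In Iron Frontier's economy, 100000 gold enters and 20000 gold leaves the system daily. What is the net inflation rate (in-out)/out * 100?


Net gold = 100000 - 20000 = 80000
Inflation rate = net / sunk * 100 = 80000 / 20000 * 100
= 4.0 * 100
= 400.00%

400.00%


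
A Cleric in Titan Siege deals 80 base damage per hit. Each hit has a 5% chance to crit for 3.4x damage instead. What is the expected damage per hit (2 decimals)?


E[dmg] = base * (1 + crit_chance * (crit_mult - 1))
cc as decimal = 5/100 = 0.05
cm - 1 = 3.4 - 1 = 2.4
Bonus factor = 0.05 * 2.4 = 0.12
Total multiplier = 1 + 0.12 = 1.12
Expected damage = 80 * 1.12 = 89.60

89.60 damage


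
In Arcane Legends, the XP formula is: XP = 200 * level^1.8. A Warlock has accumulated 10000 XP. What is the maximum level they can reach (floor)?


XP = 200 * level^1.8, so level = (XP / 200)^(1/1.8)
= (10000 / 200)^(1/1.8)
= 50.0^0.5556
= 8.7876
Floor: level = 8

level 8


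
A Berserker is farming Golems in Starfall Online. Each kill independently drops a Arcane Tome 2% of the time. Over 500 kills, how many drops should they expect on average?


Expected drops = kills * (drop_rate / 100)
= 500 * (2 / 100)
= 500 * 0.02
= 10.0

10.0 drops


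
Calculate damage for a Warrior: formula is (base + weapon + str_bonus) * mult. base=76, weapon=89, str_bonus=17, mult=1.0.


Sum base + weapon + str = 76 + 89 + 17 = 182
Multiply by 1.0:
182 * 1.0 = 182.0

182.0 damage


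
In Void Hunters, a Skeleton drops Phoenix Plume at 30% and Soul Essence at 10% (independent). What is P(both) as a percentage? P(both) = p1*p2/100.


For independent events, P(both) = P(A) * P(B)
= 30% * 10%
= 300 / 100 %
= 3.0%

3.0%


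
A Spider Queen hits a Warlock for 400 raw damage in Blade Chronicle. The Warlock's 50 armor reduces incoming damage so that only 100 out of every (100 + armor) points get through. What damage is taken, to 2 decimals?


actual = 400 * 100 / (100 + 50)
= 400 * 100 / 150
= 40000 / 150
= 266.67

266.67 damage


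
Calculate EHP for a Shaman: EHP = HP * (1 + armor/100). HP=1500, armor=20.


EHP = 1500 * (1 + 20/100)
= 1500 * (1 + 0.2)
= 1500 * 1.2
= 1800.0

1800.0 EHP


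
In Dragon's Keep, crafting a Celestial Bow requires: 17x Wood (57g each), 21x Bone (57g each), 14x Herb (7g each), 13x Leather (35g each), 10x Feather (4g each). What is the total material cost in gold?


Cost breakdown:
  Wood: 17 * 57 = 969
  Bone: 21 * 57 = 1197
  Herb: 14 * 7 = 98
  Leather: 13 * 35 = 455
  Feather: 10 * 4 = 40
Total = 969 + 1197 + 98 + 455 + 40 = 2759

2759 gold


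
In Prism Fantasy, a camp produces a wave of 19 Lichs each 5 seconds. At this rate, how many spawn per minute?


Spawns per minute = count * (60 / interval)
= 19 * (60 / 5)
= 19 * 12.0
= 228.0

228.0 per minute


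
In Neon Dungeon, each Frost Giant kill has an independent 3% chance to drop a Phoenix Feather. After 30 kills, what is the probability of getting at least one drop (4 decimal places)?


P(at least one) = 1 - P(none) = 1 - (1-p)^n
p = 3/100 = 0.03
1 - p = 0.97
(1 - p)^30 = 0.97^30 = 0.401007
P(at least one) = 1 - 0.401007 = 0.5990

0.5990


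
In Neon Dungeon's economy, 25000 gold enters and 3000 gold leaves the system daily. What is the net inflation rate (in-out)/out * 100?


Net gold = 25000 - 3000 = 22000
Inflation rate = net / sunk * 100 = 22000 / 3000 * 100
= 7.333333 * 100
= 733.33%

733.33%


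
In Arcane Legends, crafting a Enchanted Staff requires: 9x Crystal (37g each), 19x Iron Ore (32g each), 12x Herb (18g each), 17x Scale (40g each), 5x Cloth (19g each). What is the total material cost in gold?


Cost breakdown:
  Crystal: 9 * 37 = 333
  Iron Ore: 19 * 32 = 608
  Herb: 12 * 18 = 216
  Scale: 17 * 40 = 680
  Cloth: 5 * 19 = 95
Total = 333 + 608 + 216 + 680 + 95 = 1932

1932 gold


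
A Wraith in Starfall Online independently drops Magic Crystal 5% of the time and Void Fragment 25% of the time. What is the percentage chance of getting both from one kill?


For independent events, P(both) = P(A) * P(B)
= 5% * 25%
= 125 / 100 %
= 1.25%

1.25%


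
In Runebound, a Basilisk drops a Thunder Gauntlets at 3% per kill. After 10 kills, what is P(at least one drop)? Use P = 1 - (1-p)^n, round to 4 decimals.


P(at least one) = 1 - P(none) = 1 - (1-p)^n
p = 3/100 = 0.03
1 - p = 0.97
(1 - p)^10 = 0.97^10 = 0.737424
P(at least one) = 1 - 0.737424 = 0.2626

0.2626


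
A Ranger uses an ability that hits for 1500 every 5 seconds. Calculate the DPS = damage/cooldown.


DPS = damage / cooldown
= 1500 / 5
= 300.00

300.00 DPS


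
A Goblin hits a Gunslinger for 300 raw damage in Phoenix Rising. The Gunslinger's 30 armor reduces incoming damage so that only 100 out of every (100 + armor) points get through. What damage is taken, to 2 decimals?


actual = 300 * 100 / (100 + 30)
= 300 * 100 / 130
= 30000 / 130
= 230.77

230.77 damage


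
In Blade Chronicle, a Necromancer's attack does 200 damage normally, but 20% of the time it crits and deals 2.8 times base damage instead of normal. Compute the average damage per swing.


E[dmg] = base * (1 + crit_chance * (crit_mult - 1))
cc as decimal = 20/100 = 0.2
cm - 1 = 2.8 - 1 = 1.8
Bonus factor = 0.2 * 1.8 = 0.36
Total multiplier = 1 + 0.36 = 1.36
Expected damage = 200 * 1.36 = 272.00

272.00 damage


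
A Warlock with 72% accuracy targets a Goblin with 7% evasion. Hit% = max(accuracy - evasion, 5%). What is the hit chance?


accuracy - evasion = 72 - 7 = 65
Apply floor: max(65, 5) = 65
Hit chance = 65%

65%


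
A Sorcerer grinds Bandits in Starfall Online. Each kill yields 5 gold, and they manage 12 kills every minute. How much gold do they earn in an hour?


Gold per minute = 5 * 12 = 60
Gold per hour = 60 * 60 = 3600

3600 gold/hour


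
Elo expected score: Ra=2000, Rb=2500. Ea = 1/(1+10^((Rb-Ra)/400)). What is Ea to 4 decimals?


Elo expected score: Ea = 1/(1 + 10^((Rb-Ra)/400))
Rb - Ra = 2500 - 2000 = 500
(Rb-Ra)/400 = 500/400 = 1.25
10^1.25 = 17.782794
Ea = 1/(1 + 17.782794) = 1/18.782794 = 0.0532

0.0532


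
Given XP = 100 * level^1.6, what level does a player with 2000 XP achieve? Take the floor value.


XP = 100 * level^1.6, so level = (XP / 100)^(1/1.6)
= (2000 / 100)^(1/1.6)
= 20.0^0.625
= 6.5034
Floor: level = 6

level 6


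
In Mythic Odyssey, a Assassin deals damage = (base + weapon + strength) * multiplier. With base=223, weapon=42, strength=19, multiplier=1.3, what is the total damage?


Sum base + weapon + str = 223 + 42 + 19 = 284
Multiply by 1.3:
284 * 1.3 = 369.2

369.2 damage


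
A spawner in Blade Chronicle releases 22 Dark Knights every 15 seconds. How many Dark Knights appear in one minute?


Spawns per minute = count * (60 / interval)
= 22 * (60 / 15)
= 22 * 4.0
= 88.0

88.0 per minute


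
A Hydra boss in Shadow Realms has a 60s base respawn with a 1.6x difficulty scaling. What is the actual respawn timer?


Respawn time = base * multiplier
= 60 * 1.6
= 96.0 seconds

96.0 seconds


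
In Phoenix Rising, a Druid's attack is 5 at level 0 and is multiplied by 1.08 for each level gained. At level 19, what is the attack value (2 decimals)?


value = base * growth^level
= 5 * 1.08^19
= 5 * 4.315701
= 21.58

21.58 attack


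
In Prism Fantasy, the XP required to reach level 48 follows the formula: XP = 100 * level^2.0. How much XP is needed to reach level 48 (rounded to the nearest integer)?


XP = 100 * level^2.0
Substitute level = 48:
XP = 100 * 48^2.0
= 100 * 2304.0
= 230400

230400 XP


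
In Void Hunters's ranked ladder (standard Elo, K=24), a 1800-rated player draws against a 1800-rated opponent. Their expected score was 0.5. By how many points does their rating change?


Elo update: delta = K * (S - Ea), where S = 0.5 (draws)
S - Ea = 0.5 - 0.5 = 0.0
Rating change = 24 * 0.0
= 0.00

0.00 rating points


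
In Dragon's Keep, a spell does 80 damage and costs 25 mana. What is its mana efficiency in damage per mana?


Efficiency = damage / mana
= 80 / 25
= 3.20

3.20 dmg/mana


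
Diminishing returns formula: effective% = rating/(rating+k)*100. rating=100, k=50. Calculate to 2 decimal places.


effective% = rating / (rating + k) * 100
= 100 / (100 + 50) * 100
= 100 / 150 * 100
= 0.666667 * 100
= 66.67%

66.67%


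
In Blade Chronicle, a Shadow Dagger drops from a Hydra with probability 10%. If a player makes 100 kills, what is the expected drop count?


Expected drops = kills * (drop_rate / 100)
= 100 * (10 / 100)
= 100 * 0.1
= 10.0

10.0 drops


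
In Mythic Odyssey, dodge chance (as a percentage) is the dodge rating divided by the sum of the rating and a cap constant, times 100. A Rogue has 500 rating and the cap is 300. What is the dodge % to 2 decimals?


dodge% = 500 / (500 + 300) * 100
= 500 / 800 * 100
= 0.625 * 100
= 62.50%

62.50%


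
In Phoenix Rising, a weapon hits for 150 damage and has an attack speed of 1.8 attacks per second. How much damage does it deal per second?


DPS = damage * attack_speed
= 150 * 1.8
= 270.0

270.0 DPS


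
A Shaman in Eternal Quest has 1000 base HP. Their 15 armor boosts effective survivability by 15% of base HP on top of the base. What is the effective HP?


EHP = 1000 * (1 + 15/100)
= 1000 * (1 + 0.15)
= 1000 * 1.15
= 1150.0

1150.0 EHP


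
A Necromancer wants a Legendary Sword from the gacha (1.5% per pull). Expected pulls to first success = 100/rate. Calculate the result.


Expected pulls for a geometric distribution = 1/p = 100 / rate%
= 100 / 1.5
= 66.67

66.67 pulls


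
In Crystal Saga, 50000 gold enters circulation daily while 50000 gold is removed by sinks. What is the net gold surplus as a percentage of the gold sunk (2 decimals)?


Net gold = 50000 - 50000 = 0
Inflation rate = net / sunk * 100 = 0 / 50000 * 100
= 0.0 * 100
= 0.00%

0.00%


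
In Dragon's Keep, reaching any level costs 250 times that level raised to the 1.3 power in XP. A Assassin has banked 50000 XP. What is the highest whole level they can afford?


XP = 250 * level^1.3, so level = (XP / 250)^(1/1.3)
= (50000 / 250)^(1/1.3)
= 200.0^0.7692
= 58.8875
Floor: level = 58

level 58


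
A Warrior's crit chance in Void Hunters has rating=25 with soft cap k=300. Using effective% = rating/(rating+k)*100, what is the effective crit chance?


effective% = rating / (rating + k) * 100
= 25 / (25 + 300) * 100
= 25 / 325 * 100
= 0.076923 * 100
= 7.69%

7.69%


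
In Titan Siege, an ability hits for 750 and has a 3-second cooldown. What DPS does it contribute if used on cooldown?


DPS = damage / cooldown
= 750 / 3
= 250.00

250.00 DPS


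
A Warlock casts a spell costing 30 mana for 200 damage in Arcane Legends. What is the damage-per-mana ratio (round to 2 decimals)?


Efficiency = damage / mana
= 200 / 30
= 6.67

6.67 dmg/mana


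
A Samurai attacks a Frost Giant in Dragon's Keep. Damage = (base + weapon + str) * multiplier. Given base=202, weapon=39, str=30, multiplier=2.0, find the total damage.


Sum base + weapon + str = 202 + 39 + 30 = 271
Multiply by 2.0:
271 * 2.0 = 542.0

542.0 damage


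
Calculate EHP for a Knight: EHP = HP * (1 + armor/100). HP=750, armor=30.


EHP = 750 * (1 + 30/100)
= 750 * (1 + 0.3)
= 750 * 1.3
= 975.0

975.0 EHP


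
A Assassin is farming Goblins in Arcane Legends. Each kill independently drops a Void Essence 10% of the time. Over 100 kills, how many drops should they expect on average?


Expected drops = kills * (drop_rate / 100)
= 100 * (10 / 100)
= 100 * 0.1
= 10.0

10.0 drops


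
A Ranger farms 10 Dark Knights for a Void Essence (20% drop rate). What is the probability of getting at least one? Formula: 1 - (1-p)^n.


P(at least one) = 1 - P(none) = 1 - (1-p)^n
p = 20/100 = 0.2
1 - p = 0.8
(1 - p)^10 = 0.8^10 = 0.107374
P(at least one) = 1 - 0.107374 = 0.8926

0.8926


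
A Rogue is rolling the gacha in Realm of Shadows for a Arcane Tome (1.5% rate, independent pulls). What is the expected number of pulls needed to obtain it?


Expected pulls for a geometric distribution = 1/p = 100 / rate%
= 100 / 1.5
= 66.67

66.67 pulls


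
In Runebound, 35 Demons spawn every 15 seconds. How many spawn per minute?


Spawns per minute = count * (60 / interval)
= 35 * (60 / 15)
= 35 * 4.0
= 140.0

140.0 per minute


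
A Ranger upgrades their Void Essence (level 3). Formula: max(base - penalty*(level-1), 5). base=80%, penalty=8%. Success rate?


raw_rate = 80 - 8 * (3 - 1)
= 80 - 8 * 2
= 80 - 16
= 64
Apply floor: max(64, 5) = 64%

64%


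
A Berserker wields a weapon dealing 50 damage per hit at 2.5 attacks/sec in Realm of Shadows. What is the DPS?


DPS = damage * attack_speed
= 50 * 2.5
= 125.0

125.0 DPS


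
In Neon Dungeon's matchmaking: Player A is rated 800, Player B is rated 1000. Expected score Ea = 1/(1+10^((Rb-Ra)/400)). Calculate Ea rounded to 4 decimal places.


Elo expected score: Ea = 1/(1 + 10^((Rb-Ra)/400))
Rb - Ra = 1000 - 800 = 200
(Rb-Ra)/400 = 200/400 = 0.5
10^0.5 = 3.162278
Ea = 1/(1 + 3.162278) = 1/4.162278 = 0.2403

0.2403


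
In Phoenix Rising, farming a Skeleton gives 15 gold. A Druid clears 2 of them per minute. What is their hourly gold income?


Gold per minute = 15 * 2 = 30
Gold per hour = 30 * 60 = 1800

1800 gold/hour


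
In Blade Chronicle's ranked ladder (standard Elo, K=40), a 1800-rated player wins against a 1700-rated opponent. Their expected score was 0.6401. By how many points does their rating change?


Elo update: delta = K * (S - Ea), where S = 1 (wins)
S - Ea = 1 - 0.6401 = 0.3599
Rating change = 40 * 0.3599
= 14.40

14.40 rating points


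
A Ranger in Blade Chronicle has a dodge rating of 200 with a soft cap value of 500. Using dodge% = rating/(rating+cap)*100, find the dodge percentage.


dodge% = 200 / (200 + 500) * 100
= 200 / 700 * 100
= 0.285714 * 100
= 28.57%

28.57%


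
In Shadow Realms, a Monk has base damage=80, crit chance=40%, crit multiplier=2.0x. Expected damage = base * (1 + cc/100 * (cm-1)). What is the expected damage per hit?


E[dmg] = base * (1 + crit_chance * (crit_mult - 1))
cc as decimal = 40/100 = 0.4
cm - 1 = 2.0 - 1 = 1.0
Bonus factor = 0.4 * 1.0 = 0.4
Total multiplier = 1 + 0.4 = 1.4
Expected damage = 80 * 1.4 = 112.00

112.00 damage


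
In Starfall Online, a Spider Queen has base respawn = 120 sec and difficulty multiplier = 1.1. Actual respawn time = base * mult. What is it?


Respawn time = base * multiplier
= 120 * 1.1
= 132.0 seconds

132.0 seconds


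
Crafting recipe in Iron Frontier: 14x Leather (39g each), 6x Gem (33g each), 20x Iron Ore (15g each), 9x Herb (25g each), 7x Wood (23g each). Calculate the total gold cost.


Cost breakdown:
  Leather: 14 * 39 = 546
  Gem: 6 * 33 = 198
  Iron Ore: 20 * 15 = 300
  Herb: 9 * 25 = 225
  Wood: 7 * 23 = 161
Total = 546 + 198 + 300 + 225 + 161 = 1430

1430 gold
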